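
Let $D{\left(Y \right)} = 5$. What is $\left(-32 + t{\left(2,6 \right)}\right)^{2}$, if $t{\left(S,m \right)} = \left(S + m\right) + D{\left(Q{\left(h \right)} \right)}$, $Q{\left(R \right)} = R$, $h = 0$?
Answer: $361$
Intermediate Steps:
$t{\left(S,m \right)} = 5 + S + m$ ($t{\left(S,m \right)} = \left(S + m\right) + 5 = 5 + S + m$)
$\left(-32 + t{\left(2,6 \right)}\right)^{2} = \left(-32 + \left(5 + 2 + 6\right)\right)^{2} = \left(-32 + 13\right)^{2} = \left(-19\right)^{2} = 361$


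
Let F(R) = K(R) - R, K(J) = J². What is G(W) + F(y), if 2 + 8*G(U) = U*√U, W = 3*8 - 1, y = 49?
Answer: 9407/4 + 23*√23/8 ≈ 2365.5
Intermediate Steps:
W = 23 (W = 24 - 1 = 23)
G(U) = -¼ + U^(3/2)/8 (G(U) = -¼ + (U*√U)/8 = -¼ + U^(3/2)/8)
F(R) = R² - R
G(W) + F(y) = (-¼ + 23^(3/2)/8) + 49*(-1 + 49) = (-¼ + (23*√23)/8) + 49*48 = (-¼ + 23*√23/8) + 2352 = 9407/4 + 23*√23/8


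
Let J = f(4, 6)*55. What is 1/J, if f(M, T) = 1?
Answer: 1/55 ≈ 0.018182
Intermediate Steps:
J = 55 (J = 1*55 = 55)
1/J = 1/55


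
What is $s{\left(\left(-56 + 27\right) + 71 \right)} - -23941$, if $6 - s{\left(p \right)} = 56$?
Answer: $23891$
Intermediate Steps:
$s{\left(p \right)} = -50$ ($s{\left(p \right)} = 6 - 56 = -50$)
$s{\left(\left(-56 + 27\right) + 71 \right)} - -23941 = -50 - -23941 = -50 + 23941 = 23891$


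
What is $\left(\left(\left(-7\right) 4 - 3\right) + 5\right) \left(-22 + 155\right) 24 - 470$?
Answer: $-83462$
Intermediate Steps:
$\left(\left(\left(-7\right) 4 - 3\right) + 5\right) \left(-22 + 155\right) 24 - 470 = \left(\left(-28 - 3\right) + 5\right) 133 \cdot 24 - 470 = \left(-31 + 5\right) 133 \cdot 24 - 470 = \left(-26\right) 133 \cdot 24 - 470 = \left(-3458\right) 24 - 470 = -82992 - 470 = -83462$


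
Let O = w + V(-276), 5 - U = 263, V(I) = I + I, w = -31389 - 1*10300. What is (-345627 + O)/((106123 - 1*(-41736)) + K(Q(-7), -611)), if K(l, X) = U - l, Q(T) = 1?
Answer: -96967/36900 ≈ -2.6278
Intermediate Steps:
w = -41689 (w = -31389 - 10300 = -41689)
V(I) = 2*I
U = -258 (U = 5 - 1*263 = 5 - 263 = -258)
K(l, X) = -258 - l
O = -42241 (O = -41689 + 2*(-276) = -41689 - 552 = -42241)
(-345627 + O)/((106123 - 1*(-41736)) + K(Q(-7), -611)) = (-345627 - 42241)/((106123 - 1*(-41736)) + (-258 - 1*1)) = -387868/((106123 + 41736) + (-258 - 1)) = -387868/(147859 - 259) = -387868/147600 = -387868*1/147600 = -96967/36900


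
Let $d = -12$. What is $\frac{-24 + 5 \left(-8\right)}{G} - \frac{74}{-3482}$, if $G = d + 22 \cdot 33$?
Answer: $- \frac{42503}{621537} \approx -0.068384$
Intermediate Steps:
$G = 714$ ($G = -12 + 22 \cdot 33 = -12 + 726 = 714$)
$\frac{-24 + 5 \left(-8\right)}{G} - \frac{74}{-3482} = \frac{-24 + 5 \left(-8\right)}{714} - \frac{74}{-3482} = \left(-24 - 40\right) \frac{1}{714} - - \frac{37}{1741} = \left(-64\right) \frac{1}{714} + \frac{37}{1741} = - \frac{32}{357} + \frac{37}{1741} = - \frac{42503}{621537}$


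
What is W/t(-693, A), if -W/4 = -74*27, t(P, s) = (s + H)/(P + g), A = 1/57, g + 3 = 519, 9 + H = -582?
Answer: 40315644/16843 ≈ 2393.6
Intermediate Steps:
H = -591 (H = -9 - 582 = -591)
g = 516 (g = -3 + 519 = 516)
A = 1/57 ≈ 0.017544
t(P, s) = (-591 + s)/(516 + P) (t(P, s) = (s - 591)/(P + 516) = (-591 + s)/(516 + P))
W = 7992 (W = -(-296)*27 = -4*(-1998) = 7992)
W/t(-693, A) = 7992/(((-591 + 1/57)/(516 - 693))) = 7992/((-33686/57/(-177))) = 7992/((-1/177*(-33686/57))) = 7992/(33686/10089) = 7992*(10089/33686) = 40315644/16843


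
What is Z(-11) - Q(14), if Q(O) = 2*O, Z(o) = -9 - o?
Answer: -26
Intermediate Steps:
Z(-11) - Q(14) = (-9 - 1*(-11)) - 2*14 = (-9 + 11) - 1*28 = 2 - 28 = -26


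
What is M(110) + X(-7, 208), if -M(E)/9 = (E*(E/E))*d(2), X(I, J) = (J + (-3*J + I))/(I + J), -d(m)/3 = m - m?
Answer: -141/67 ≈ -2.1045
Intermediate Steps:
d(m) = 0 (d(m) = -3*(m - m) = -3*0 = 0)
X(I, J) = (I - 2*J)/(I + J) (X(I, J) = (J + (I - 3*J))/(I + J) = (I - 2*J)/(I + J))
M(E) = 0 (M(E) = -9*E*(E/E)*0 = -9*E*1*0 = -9*E*0 = -9*0 = 0)
M(110) + X(-7, 208) = 0 + (-7 - 2*208)/(-7 + 208) = 0 + (-7 - 416)/201 = 0 + (1/201)*(-423) = 0 - 141/67 = -141/67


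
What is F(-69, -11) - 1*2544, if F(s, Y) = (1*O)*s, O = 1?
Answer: -2613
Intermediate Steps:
F(s, Y) = s (F(s, Y) = (1*1)*s = 1*s = s)
F(-69, -11) - 1*2544 = -69 - 1*2544 = -69 - 2544 = -2613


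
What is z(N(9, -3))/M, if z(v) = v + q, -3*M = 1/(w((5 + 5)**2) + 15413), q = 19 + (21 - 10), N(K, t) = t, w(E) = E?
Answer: -1256553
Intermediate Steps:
q = 30 (q = 19 + 11 = 30)
M = -1/46539 (M = -1/(3*((5 + 5)**2 + 15413)) = -1/(3*(10**2 + 15413)) = -1/(3*(100 + 15413)) = -1/3/15513 = -1/3*1/15513 = -1/46539 ≈ -2.1487e-5)
z(v) = 30 + v (z(v) = v + 30 = 30 + v)
z(N(9, -3))/M = (30 - 3)/(-1/46539) = 27*(-46539) = -1256553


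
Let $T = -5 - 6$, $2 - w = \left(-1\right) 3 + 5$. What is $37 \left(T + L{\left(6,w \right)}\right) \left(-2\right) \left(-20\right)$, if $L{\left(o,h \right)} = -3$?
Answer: $-20720$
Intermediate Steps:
$w = 0$ ($w = 2 - \left(\left(-1\right) 3 + 5\right) = 2 - \left(-3 + 5\right) = 2 - 2 = 0$)
$T = -11$ ($T = -5 - 6 = -11$)
$37 \left(T + L{\left(6,w \right)}\right) \left(-2\right) \left(-20\right) = 37 \left(-11 - 3\right) \left(-2\right) \left(-20\right) = 37 \left(\left(-14\right) \left(-2\right)\right) \left(-20\right) = 37 \cdot 28 \left(-20\right) = 1036 \left(-20\right) = -20720$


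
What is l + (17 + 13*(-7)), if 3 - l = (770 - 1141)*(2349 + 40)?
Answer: 886248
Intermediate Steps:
l = 886322 (l = 3 - (770 - 1141)*(2349 + 40) = 3 - (-371)*2389 = 3 - 1*(-886319) = 3 + 886319 = 886322)
l + (17 + 13*(-7)) = 886322 + (17 + 13*(-7)) = 886322 + (17 - 91) = 886322 - 74 = 886248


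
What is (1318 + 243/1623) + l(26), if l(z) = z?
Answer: 727185/541 ≈ 1344.2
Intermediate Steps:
(1318 + 243/1623) + l(26) = (1318 + 243/1623) + 26 = (1318 + 243*(1/1623)) + 26 = (1318 + 81/541) + 26 = 713119/541 + 26 = 727185/541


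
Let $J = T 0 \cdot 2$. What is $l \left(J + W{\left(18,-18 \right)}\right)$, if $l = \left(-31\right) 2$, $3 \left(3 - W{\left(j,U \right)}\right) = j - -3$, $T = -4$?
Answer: $248$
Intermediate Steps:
$W{\left(j,U \right)} = 2 - \frac{j}{3}$ ($W{\left(j,U \right)} = 3 - \frac{j - -3}{3} = 3 - \frac{j + 3}{3} = 3 - \frac{3 + j}{3} = 3 - \left(1 + \frac{j}{3}\right) = 2 - \frac{j}{3}$)
$J = 0$ ($J = \left(-4\right) 0 \cdot 2 = 0 \cdot 2 = 0$)
$l = -62$
$l \left(J + W{\left(18,-18 \right)}\right) = - 62 \left(0 + \left(2 - 6\right)\right) = - 62 \left(0 - 4\right) = \left(-62\right) \left(-4\right) = 248$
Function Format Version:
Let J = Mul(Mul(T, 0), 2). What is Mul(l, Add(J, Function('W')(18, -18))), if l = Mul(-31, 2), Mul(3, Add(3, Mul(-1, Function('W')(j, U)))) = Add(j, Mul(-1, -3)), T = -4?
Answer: 248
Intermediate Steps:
Function('W')(j, U) = Add(2, Mul(Rational(-1, 3), j)) (Function('W')(j, U) = Add(3, Mul(Rational(-1, 3), Add(j, Mul(-1, -3)))) = Add(3, Mul(Rational(-1, 3), Add(j, 3))) = Add(3, Mul(Rational(-1, 3), Add(3, j))) = Add(3, Add(-1, Mul(Rational(-1, 3), j))) = Add(2, Mul(Rational(-1, 3), j)))
J = 0 (J = Mul(Mul(-4, 0), 2) = Mul(0, 2) = 0)
l = -62
Mul(l, Add(J, Function('W')(18, -18))) = Mul(-62, Add(0, Add(2, Mul(Rational(-1, 3), 18)))) = Mul(-62, Add(0, Add(2, -6))) = Mul(-62, Add(0, -4)) = Mul(-62, -4) = 248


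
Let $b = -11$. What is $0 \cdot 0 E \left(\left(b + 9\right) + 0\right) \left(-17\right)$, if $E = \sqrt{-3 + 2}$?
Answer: $0$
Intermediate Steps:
$E = i$ ($E = \sqrt{-1} = i \approx 1.0 i$)
$0 \cdot 0 E \left(\left(b + 9\right) + 0\right) \left(-17\right) = 0 \cdot 0 i \left(\left(-11 + 9\right) + 0\right) \left(-17\right) = 0 i \left(-2 + 0\right) \left(-17\right) = 0 \left(-2\right) \left(-17\right) = 0 \left(-17\right) = 0$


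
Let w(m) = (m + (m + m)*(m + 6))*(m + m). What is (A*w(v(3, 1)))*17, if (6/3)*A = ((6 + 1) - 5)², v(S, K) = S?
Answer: 11628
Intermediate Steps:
A = 2 (A = ((6 + 1) - 5)²/2 = (7 - 5)²/2 = (½)*2² = (½)*4 = 2)
w(m) = 2*m*(m + 2*m*(6 + m)) (w(m) = (m + (2*m)*(6 + m))*(2*m) = (m + 2*m*(6 + m))*(2*m) = 2*m*(m + 2*m*(6 + m)))
(A*w(v(3, 1)))*17 = (2*(3²*(26 + 4*3)))*17 = (2*(9*(26 + 12)))*17 = (2*(9*38))*17 = (2*342)*17 = 684*17 = 11628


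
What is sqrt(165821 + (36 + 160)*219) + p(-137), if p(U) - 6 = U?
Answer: -131 + sqrt(208745) ≈ 325.89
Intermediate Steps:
p(U) = 6 + U
sqrt(165821 + (36 + 160)*219) + p(-137) = sqrt(165821 + (36 + 160)*219) + (6 - 137) = sqrt(165821 + 196*219) - 131 = sqrt(165821 + 42924) - 131 = sqrt(208745) - 131 = -131 + sqrt(208745)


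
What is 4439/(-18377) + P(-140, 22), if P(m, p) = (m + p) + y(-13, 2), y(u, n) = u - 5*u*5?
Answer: 154813/799 ≈ 193.76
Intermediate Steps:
y(u, n) = -24*u (y(u, n) = u - 25*u = -24*u)
P(m, p) = 312 + m + p (P(m, p) = (m + p) - 24*(-13) = (m + p) + 312 = 312 + m + p)
4439/(-18377) + P(-140, 22) = 4439/(-18377) + (312 - 140 + 22) = 4439*(-1/18377) + 194 = -193/799 + 194 = 154813/799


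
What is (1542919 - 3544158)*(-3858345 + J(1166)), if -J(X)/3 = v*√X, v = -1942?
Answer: 7721470489455 - 11659218414*√1166 ≈ 7.3233e+12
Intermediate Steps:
J(X) = 5826*√X (J(X) = -(-5826)*√X = 5826*√X)
(1542919 - 3544158)*(-3858345 + J(1166)) = (1542919 - 3544158)*(-3858345 + 5826*√1166) = -2001239*(-3858345 + 5826*√1166) = 7721470489455 - 11659218414*√1166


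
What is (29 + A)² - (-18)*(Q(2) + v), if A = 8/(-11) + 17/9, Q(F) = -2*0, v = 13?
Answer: 11209630/9801 ≈ 1143.7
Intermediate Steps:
Q(F) = 0
A = 115/99 (A = 8*(-1/11) + 17*(⅑) = -8/11 + 17/9 = 115/99 ≈ 1.1616)
(29 + A)² - (-18)*(Q(2) + v) = (29 + 115/99)² - (-18)*(0 + 13) = (2986/99)² - (-18)*13 = 8916196/9801 - 1*(-234) = 8916196/9801 + 234 = 11209630/9801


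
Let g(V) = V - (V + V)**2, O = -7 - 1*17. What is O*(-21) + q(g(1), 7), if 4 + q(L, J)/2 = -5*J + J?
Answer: 440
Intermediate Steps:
O = -24 (O = -7 - 17 = -24)
g(V) = V - 4*V**2 (g(V) = V - (2*V)**2 = V - 4*V**2)
q(L, J) = -8 - 8*J (q(L, J) = -8 + 2*(-5*J + J) = -8 + 2*(-4*J) = -8 - 8*J)
O*(-21) + q(g(1), 7) = -24*(-21) + (-8 - 8*7) = 504 + (-8 - 56) = 504 - 64 = 440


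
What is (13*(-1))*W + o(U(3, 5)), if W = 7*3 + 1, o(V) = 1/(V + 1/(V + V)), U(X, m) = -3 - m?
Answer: -36910/129 ≈ -286.12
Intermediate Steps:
o(V) = 1/(V + 1/(2*V))
W = 22 (W = 21 + 1 = 22)
(13*(-1))*W + o(U(3, 5)) = (13*(-1))*22 + 2*(-3 - 1*5)/(1 + 2*(-3 - 1*5)**2) = -13*22 + 2*(-3 - 5)/(1 + 2*(-3 - 5)**2) = -286 + 2*(-8)/(1 + 2*(-8)**2) = -286 + 2*(-8)/(1 + 2*64) = -286 + 2*(-8)/(1 + 128) = -286 + 2*(-8)/129 = -286 + 2*(-8)*(1/129) = -286 - 16/129 = -36910/129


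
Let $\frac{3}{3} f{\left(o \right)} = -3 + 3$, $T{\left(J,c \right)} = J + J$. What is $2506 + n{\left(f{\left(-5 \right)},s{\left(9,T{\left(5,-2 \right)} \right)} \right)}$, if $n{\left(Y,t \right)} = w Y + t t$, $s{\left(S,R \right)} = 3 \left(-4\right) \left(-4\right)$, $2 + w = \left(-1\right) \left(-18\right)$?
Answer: $4810$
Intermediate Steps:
$w = 16$ ($w = -2 - -18 = -2 + 18 = 16$)
$T{\left(J,c \right)} = 2 J$
$s{\left(S,R \right)} = 48$ ($s{\left(S,R \right)} = \left(-12\right) \left(-4\right) = 48$)
$f{\left(o \right)} = 0$ ($f{\left(o \right)} = -3 + 3 = 0$)
$n{\left(Y,t \right)} = t^{2} + 16 Y$ ($n{\left(Y,t \right)} = 16 Y + t t = 16 Y + t^{2} = t^{2} + 16 Y$)
$2506 + n{\left(f{\left(-5 \right)},s{\left(9,T{\left(5,-2 \right)} \right)} \right)} = 2506 + \left(48^{2} + 16 \cdot 0\right) = 2506 + \left(2304 + 0\right) = 2506 + 2304 = 4810$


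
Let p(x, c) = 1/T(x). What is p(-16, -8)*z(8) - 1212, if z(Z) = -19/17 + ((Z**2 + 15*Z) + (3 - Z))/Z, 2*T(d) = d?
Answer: -1321547/1088 ≈ -1214.7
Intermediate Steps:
T(d) = d/2
p(x, c) = 2/x (p(x, c) = 1/(x/2) = 2/x)
z(Z) = -19/17 + (3 + Z**2 + 14*Z)/Z (z(Z) = -19*1/17 + (3 + Z**2 + 14*Z)/Z = -19/17 + (3 + Z**2 + 14*Z)/Z)
p(-16, -8)*z(8) - 1212 = (2/(-16))*(219/17 + 8 + 3/8) - 1212 = (2*(-1/16))*(219/17 + 8 + 3*(1/8)) - 1212 = -(219/17 + 8 + 3/8)/8 - 1212 = -1/8*2891/136 - 1212 = -2891/1088 - 1212 = -1321547/1088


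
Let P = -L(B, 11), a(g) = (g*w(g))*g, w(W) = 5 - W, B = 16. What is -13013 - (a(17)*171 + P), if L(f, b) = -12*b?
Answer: 579883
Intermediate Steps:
a(g) = g**2*(5 - g) (a(g) = (g*(5 - g))*g = g**2*(5 - g))
P = 132 (P = -(-12)*11 = -1*(-132) = 132)
-13013 - (a(17)*171 + P) = -13013 - ((17**2*(5 - 1*17))*171 + 132) = -13013 - ((289*(5 - 17))*171 + 132) = -13013 - ((289*(-12))*171 + 132) = -13013 - (-3468*171 + 132) = -13013 - (-593028 + 132) = -13013 - 1*(-592896) = -13013 + 592896 = 579883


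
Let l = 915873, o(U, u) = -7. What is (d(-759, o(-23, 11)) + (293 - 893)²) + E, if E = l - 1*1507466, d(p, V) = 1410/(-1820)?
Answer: -42150067/182 ≈ -2.3159e+5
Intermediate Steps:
d(p, V) = -141/182 (d(p, V) = 1410*(-1/1820) = -141/182)
E = -591593 (E = 915873 - 1*1507466 = 915873 - 1507466 = -591593)
(d(-759, o(-23, 11)) + (293 - 893)²) + E = (-141/182 + (293 - 893)²) - 591593 = (-141/182 + (-600)²) - 591593 = (-141/182 + 360000) - 591593 = 65519859/182 - 591593 = -42150067/182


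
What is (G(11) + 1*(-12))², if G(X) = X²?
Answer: 11881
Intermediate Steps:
(G(11) + 1*(-12))² = (11² + 1*(-12))² = (121 - 12)² = 109² = 11881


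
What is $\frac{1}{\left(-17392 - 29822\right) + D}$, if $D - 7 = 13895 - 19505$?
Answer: $- \frac{1}{52817} \approx -1.8933 \cdot 10^{-5}$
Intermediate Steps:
$D = -5603$ ($D = 7 + \left(13895 - 19505\right) = 7 - 5610 = -5603$)
$\frac{1}{\left(-17392 - 29822\right) + D} = \frac{1}{\left(-17392 - 29822\right) - 5603} = \frac{1}{-47214 - 5603} = \frac{1}{-52817} = - \frac{1}{52817}$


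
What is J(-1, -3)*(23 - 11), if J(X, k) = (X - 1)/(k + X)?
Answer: 6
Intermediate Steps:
J(X, k) = (-1 + X)/(X + k)
J(-1, -3)*(23 - 11) = ((-1 - 1)/(-1 - 3))*(23 - 11) = (-2/(-4))*12 = -1/4*(-2)*12 = (1/2)*12 = 6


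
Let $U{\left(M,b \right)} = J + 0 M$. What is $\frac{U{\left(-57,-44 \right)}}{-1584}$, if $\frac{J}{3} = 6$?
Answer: $- \frac{1}{88} \approx -0.011364$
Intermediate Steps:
$J = 18$ ($J = 3 \cdot 6 = 18$)
$U{\left(M,b \right)} = 18$ ($U{\left(M,b \right)} = 18 + 0 M = 18 + 0 = 18$)
$\frac{U{\left(-57,-44 \right)}}{-1584} = \frac{18}{-1584} = 18 \left(- \frac{1}{1584}\right) = - \frac{1}{88}$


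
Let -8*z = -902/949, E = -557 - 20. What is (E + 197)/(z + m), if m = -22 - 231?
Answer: 75920/50523 ≈ 1.5027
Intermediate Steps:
E = -577
m = -253
z = 451/3796 (z = -(-451)/(4*949) = -⅛*(-902/949) = 451/3796 ≈ 0.11881)
(E + 197)/(z + m) = (-577 + 197)/(451/3796 - 253) = -380/(-959937/3796) = -380*(-3796/959937) = 75920/50523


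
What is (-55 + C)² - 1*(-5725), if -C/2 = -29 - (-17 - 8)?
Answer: 7934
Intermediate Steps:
C = 8 (C = -2*(-29 - (-17 - 8)) = -2*(-29 - 1*(-25)) = -2*(-29 + 25) = -2*(-4) = 8)
(-55 + C)² - 1*(-5725) = (-55 + 8)² - 1*(-5725) = (-47)² + 5725 = 2209 + 5725 = 7934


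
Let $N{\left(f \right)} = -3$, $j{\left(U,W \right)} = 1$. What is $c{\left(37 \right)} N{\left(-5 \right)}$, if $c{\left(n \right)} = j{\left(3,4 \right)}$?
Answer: $-3$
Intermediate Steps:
$c{\left(n \right)} = 1$
$c{\left(37 \right)} N{\left(-5 \right)} = 1 \left(-3\right) = -3$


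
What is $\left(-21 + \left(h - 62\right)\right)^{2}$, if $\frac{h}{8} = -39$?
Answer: $156025$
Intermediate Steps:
$h = -312$ ($h = 8 \left(-39\right) = -312$)
$\left(-21 + \left(h - 62\right)\right)^{2} = \left(-21 - 374\right)^{2} = \left(-395\right)^{2} = 156025$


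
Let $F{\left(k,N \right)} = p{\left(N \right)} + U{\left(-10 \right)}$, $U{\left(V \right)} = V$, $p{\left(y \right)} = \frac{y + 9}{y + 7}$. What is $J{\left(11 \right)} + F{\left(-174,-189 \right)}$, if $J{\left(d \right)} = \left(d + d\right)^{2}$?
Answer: $\frac{43224}{91} \approx 474.99$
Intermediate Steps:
$p{\left(y \right)} = \frac{9 + y}{7 + y}$
$J{\left(d \right)} = 4 d^{2}$ ($J{\left(d \right)} = \left(2 d\right)^{2} = 4 d^{2}$)
$F{\left(k,N \right)} = -10 + \frac{9 + N}{7 + N}$ ($F{\left(k,N \right)} = \frac{9 + N}{7 + N} - 10 = -10 + \frac{9 + N}{7 + N}$)
$J{\left(11 \right)} + F{\left(-174,-189 \right)} = 4 \cdot 11^{2} + \frac{-61 - -1701}{7 - 189} = 4 \cdot 121 + \frac{-61 + 1701}{-182} = 484 - \frac{820}{91} = \frac{43224}{91}$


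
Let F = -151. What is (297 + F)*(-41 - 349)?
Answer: -56940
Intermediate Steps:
(297 + F)*(-41 - 349) = (297 - 151)*(-41 - 349) = 146*(-390) = -56940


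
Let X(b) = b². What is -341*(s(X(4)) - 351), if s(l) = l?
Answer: 114235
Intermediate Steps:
-341*(s(X(4)) - 351) = -341*(4² - 351) = -341*(16 - 351) = -341*(-335) = 114235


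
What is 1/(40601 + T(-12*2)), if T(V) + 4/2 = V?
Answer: 1/40575 ≈ 2.4646e-5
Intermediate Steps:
T(V) = -2 + V
1/(40601 + T(-12*2)) = 1/(40601 + (-2 - 12*2)) = 1/(40601 + (-2 - 24)) = 1/(40601 - 26) = 1/40575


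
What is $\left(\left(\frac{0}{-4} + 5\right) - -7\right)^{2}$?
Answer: $144$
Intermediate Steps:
$\left(\left(\frac{0}{-4} + 5\right) - -7\right)^{2} = \left(\left(0 \left(- \frac{1}{4}\right) + 5\right) + 7\right)^{2} = \left(\left(0 + 5\right) + 7\right)^{2} = \left(5 + 7\right)^{2} = 12^{2} = 144$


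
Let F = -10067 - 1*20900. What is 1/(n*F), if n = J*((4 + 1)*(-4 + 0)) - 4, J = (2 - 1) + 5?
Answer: 1/3839908 ≈ 2.6042e-7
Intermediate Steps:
F = -30967 (F = -10067 - 20900 = -30967)
J = 6 (J = 1 + 5 = 6)
n = -124 (n = 6*((4 + 1)*(-4 + 0)) - 4 = 6*(5*(-4)) - 4 = 6*(-20) - 4 = -120 - 4 = -124)
1/(n*F) = 1/(-124*(-30967)) = 1/3839908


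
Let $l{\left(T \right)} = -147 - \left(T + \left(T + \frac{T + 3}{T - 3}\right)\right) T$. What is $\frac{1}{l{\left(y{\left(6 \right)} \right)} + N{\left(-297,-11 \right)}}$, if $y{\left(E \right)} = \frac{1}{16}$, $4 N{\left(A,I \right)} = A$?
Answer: $- \frac{6016}{1330695} \approx -0.0045209$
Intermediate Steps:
$N{\left(A,I \right)} = \frac{A}{4}$
$y{\left(E \right)} = \frac{1}{16}$
$l{\left(T \right)} = -147 - T \left(2 T + \frac{3 + T}{-3 + T}\right)$ ($l{\left(T \right)} = -147 - \left(T + \left(T + \frac{3 + T}{-3 + T}\right)\right) T = -147 - \left(2 T + \frac{3 + T}{-3 + T}\right) T = -147 - T \left(2 T + \frac{3 + T}{-3 + T}\right)$)
$\frac{1}{l{\left(y{\left(6 \right)} \right)} + N{\left(-297,-11 \right)}} = \frac{1}{\frac{441 - \frac{75}{8} - \frac{2}{4096} + \frac{5}{256}}{-3 + \frac{1}{16}} + \frac{1}{4} \left(-297\right)} = \frac{1}{\frac{441 - \frac{75}{8} - \frac{1}{2048} + 5 \cdot \frac{1}{256}}{- \frac{47}{16}} - \frac{297}{4}} = \frac{1}{- \frac{16 \left(441 - \frac{75}{8} - \frac{1}{2048} + \frac{5}{256}\right)}{47} - \frac{297}{4}} = \frac{1}{\left(- \frac{16}{47}\right) \frac{884007}{2048} - \frac{297}{4}} = \frac{1}{- \frac{884007}{6016} - \frac{297}{4}} = \frac{1}{- \frac{1330695}{6016}} = - \frac{6016}{1330695}$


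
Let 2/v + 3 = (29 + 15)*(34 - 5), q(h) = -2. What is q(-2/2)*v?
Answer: -4/1273 ≈ -0.0031422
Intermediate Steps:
v = 2/1273 (v = 2/(-3 + (29 + 15)*(34 - 5)) = 2/(-3 + 44*29) = 2/(-3 + 1276) = 2/1273 ≈ 0.0015711)
q(-2/2)*v = -2*2/1273 = -4/1273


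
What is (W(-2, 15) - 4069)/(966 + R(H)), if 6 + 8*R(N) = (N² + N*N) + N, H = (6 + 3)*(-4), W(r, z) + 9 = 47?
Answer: -16124/5139 ≈ -3.1376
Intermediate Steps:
W(r, z) = 38 (W(r, z) = -9 + 47 = 38)
H = -36 (H = 9*(-4) = -36)
R(N) = -¾ + N²/4 + N/8 (R(N) = -¾ + ((N² + N*N) + N)/8 = -¾ + ((N² + N²) + N)/8 = -¾ + (2*N² + N)/8 = -¾ + (N + 2*N²)/8 = -¾ + (N²/4 + N/8) = -¾ + N²/4 + N/8)
(W(-2, 15) - 4069)/(966 + R(H)) = (38 - 4069)/(966 + (-¾ + (¼)*(-36)² + (⅛)*(-36))) = -4031/(966 + (-¾ + (¼)*1296 - 9/2)) = -4031/(966 + (-¾ + 324 - 9/2)) = -4031/(966 + 1275/4) = -4031/5139/4 = -4031*4/5139 = -16124/5139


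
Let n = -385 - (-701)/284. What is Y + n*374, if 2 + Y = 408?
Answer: -20257841/142 ≈ -1.4266e+5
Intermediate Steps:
Y = 406 (Y = -2 + 408 = 406)
n = -108639/284 (n = -385 - (-701)/284 = -385 - 1*(-701/284) = -385 + 701/284 = -108639/284 ≈ -382.53)
Y + n*374 = 406 - 108639/284*374 = 406 - 20315493/142 = -20257841/142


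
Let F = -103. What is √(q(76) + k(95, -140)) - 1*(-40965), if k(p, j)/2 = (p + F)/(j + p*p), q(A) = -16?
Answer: 40965 + 4*I*√78952110/8885 ≈ 40965.0 + 4.0002*I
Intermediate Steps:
k(p, j) = 2*(-103 + p)/(j + p²) (k(p, j) = 2*((p - 103)/(j + p*p)) = 2*((-103 + p)/(j + p²)) = 2*(-103 + p)/(j + p²))
√(q(76) + k(95, -140)) - 1*(-40965) = √(-16 + 2*(-103 + 95)/(-140 + 95²)) - 1*(-40965) = √(-16 + 2*(-8)/(-140 + 9025)) + 40965 = √(-16 + 2*(-8)/8885) + 40965 = √(-16 + 2*(1/8885)*(-8)) + 40965 = √(-16 - 16/8885) + 40965 = √(-142176/8885) + 40965 = 4*I*√78952110/8885 + 40965 = 40965 + 4*I*√78952110/8885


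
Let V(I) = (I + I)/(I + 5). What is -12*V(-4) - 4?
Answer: 92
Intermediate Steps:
V(I) = 2*I/(5 + I) (V(I) = (2*I)/(5 + I) = 2*I/(5 + I))
-12*V(-4) - 4 = -24*(-4)/(5 - 4) - 4 = -24*(-4)/1 - 4 = -24*(-4) - 4 = -12*(-8) - 4 = 96 - 4 = 92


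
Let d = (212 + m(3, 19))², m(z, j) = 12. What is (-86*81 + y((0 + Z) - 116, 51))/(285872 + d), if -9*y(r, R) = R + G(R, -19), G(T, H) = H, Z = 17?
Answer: -31363/1512216 ≈ -0.020740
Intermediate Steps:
y(r, R) = 19/9 - R/9 (y(r, R) = -(R - 19)/9 = -(-19 + R)/9 = 19/9 - R/9)
d = 50176 (d = (212 + 12)² = 224² = 50176)
(-86*81 + y((0 + Z) - 116, 51))/(285872 + d) = (-86*81 + (19/9 - ⅑*51))/(285872 + 50176) = (-6966 + (19/9 - 17/3))/336048 = (-6966 - 32/9)*(1/336048) = -62726/9*1/336048 = -31363/1512216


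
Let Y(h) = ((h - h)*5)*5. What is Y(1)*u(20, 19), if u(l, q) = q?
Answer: 0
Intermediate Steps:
Y(h) = 0 (Y(h) = (0*5)*5 = 0*5 = 0)
Y(1)*u(20, 19) = 0*19 = 0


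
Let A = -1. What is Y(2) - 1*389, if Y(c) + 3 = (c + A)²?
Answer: -391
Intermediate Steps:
Y(c) = -3 + (-1 + c)² (Y(c) = -3 + (c - 1)² = -3 + (-1 + c)²)
Y(2) - 1*389 = (-3 + (-1 + 2)²) - 1*389 = (-3 + 1²) - 389 = (-3 + 1) - 389 = -2 - 389 = -391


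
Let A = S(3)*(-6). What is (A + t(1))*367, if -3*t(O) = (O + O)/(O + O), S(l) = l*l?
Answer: -59821/3 ≈ -19940.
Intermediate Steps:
S(l) = l**2
t(O) = -1/3 (t(O) = -(O + O)/(3*(O + O)) = -2*O/(3*(2*O)) = -2*O*1/(2*O)/3 = -1/3*1 = -1/3)
A = -54 (A = 3**2*(-6) = 9*(-6) = -54)
(A + t(1))*367 = (-54 - 1/3)*367 = -163/3*367 = -59821/3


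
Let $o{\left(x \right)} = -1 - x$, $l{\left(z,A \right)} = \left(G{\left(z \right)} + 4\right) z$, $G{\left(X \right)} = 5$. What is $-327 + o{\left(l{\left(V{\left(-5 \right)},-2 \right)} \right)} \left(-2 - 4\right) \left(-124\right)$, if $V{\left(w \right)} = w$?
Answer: $32409$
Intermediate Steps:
$l{\left(z,A \right)} = 9 z$ ($l{\left(z,A \right)} = \left(5 + 4\right) z = 9 z$)
$-327 + o{\left(l{\left(V{\left(-5 \right)},-2 \right)} \right)} \left(-2 - 4\right) \left(-124\right) = -327 + \left(-1 - 9 \left(-5\right)\right) \left(-2 - 4\right) \left(-124\right) = -327 + \left(-1 - -45\right) \left(-6\right) \left(-124\right) = -327 + \left(-1 + 45\right) \left(-6\right) \left(-124\right) = -327 + 44 \left(-6\right) \left(-124\right) = -327 - -32736 = -327 + 32736 = 32409$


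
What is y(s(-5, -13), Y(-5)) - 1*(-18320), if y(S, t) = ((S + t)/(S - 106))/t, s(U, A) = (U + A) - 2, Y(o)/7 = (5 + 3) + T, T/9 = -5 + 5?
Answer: 3590719/196 ≈ 18320.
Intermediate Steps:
T = 0 (T = 9*(-5 + 5) = 9*0 = 0)
Y(o) = 56 (Y(o) = 7*((5 + 3) + 0) = 7*(8 + 0) = 7*8 = 56)
s(U, A) = -2 + A + U (s(U, A) = (A + U) - 2 = -2 + A + U)
y(S, t) = (S + t)/(t*(-106 + S)) (y(S, t) = ((S + t)/(-106 + S))/t = (S + t)/(t*(-106 + S)))
y(s(-5, -13), Y(-5)) - 1*(-18320) = ((-2 - 13 - 5) + 56)/(56*(-106 + (-2 - 13 - 5))) - 1*(-18320) = (-20 + 56)/(56*(-106 - 20)) + 18320 = (1/56)*36/(-126) + 18320 = (1/56)*(-1/126)*36 + 18320 = -1/196 + 18320 = 3590719/196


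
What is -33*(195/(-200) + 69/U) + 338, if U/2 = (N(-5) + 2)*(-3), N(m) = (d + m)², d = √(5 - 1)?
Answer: 16187/40 ≈ 404.67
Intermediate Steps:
d = 2 (d = √4 = 2)
N(m) = (2 + m)²
U = -66 (U = 2*(((2 - 5)² + 2)*(-3)) = 2*(((-3)² + 2)*(-3)) = 2*((9 + 2)*(-3)) = 2*(11*(-3)) = 2*(-33) = -66)
-33*(195/(-200) + 69/U) + 338 = -33*(195/(-200) + 69/(-66)) + 338 = -33*(195*(-1/200) + 69*(-1/66)) + 338 = -33*(-39/40 - 23/22) + 338 = -33*(-889/440) + 338 = 2667/40 + 338 = 16187/40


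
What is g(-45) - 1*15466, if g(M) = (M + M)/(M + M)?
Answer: -15465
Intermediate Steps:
g(M) = 1 (g(M) = (2*M)/((2*M)) = (2*M)*(1/(2*M)) = 1)
g(-45) - 1*15466 = 1 - 1*15466 = 1 - 15466 = -15465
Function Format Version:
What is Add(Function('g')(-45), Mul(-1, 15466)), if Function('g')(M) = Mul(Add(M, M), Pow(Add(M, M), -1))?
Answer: -15465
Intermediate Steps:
Function('g')(M) = 1 (Function('g')(M) = Mul(Mul(2, M), Pow(Mul(2, M), -1)) = Mul(Mul(2, M), Mul(Rational(1, 2), Pow(M, -1))) = 1)
Add(Function('g')(-45), Mul(-1, 15466)) = Add(1, Mul(-1, 15466)) = Add(1, -15466) = -15465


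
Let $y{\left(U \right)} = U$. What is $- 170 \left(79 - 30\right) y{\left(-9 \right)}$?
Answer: $74970$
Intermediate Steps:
$- 170 \left(79 - 30\right) y{\left(-9 \right)} = - 170 \left(79 - 30\right) \left(-9\right) = \left(-170\right) 49 \left(-9\right) = \left(-8330\right) \left(-9\right) = 74970$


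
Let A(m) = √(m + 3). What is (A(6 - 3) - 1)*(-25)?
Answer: 25 - 25*√6 ≈ -36.237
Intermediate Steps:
A(m) = √(3 + m)
(A(6 - 3) - 1)*(-25) = (√(3 + (6 - 3)) - 1)*(-25) = (√(3 + 3) - 1)*(-25) = (√6 - 1)*(-25) = (-1 + √6)*(-25) = 25 - 25*√6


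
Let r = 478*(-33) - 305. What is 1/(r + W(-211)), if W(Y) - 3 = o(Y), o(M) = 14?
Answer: -1/16062 ≈ -6.2259e-5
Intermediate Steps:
W(Y) = 17 (W(Y) = 3 + 14 = 17)
r = -16079 (r = -15774 - 305 = -16079)
1/(r + W(-211)) = 1/(-16079 + 17) = 1/(-16062) = -1/16062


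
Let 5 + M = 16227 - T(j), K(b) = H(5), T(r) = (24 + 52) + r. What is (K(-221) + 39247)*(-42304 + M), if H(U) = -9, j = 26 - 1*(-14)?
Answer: -1027957124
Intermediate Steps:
j = 40 (j = 26 + 14 = 40)
T(r) = 76 + r
K(b) = -9
M = 16106 (M = -5 + (16227 - (76 + 40)) = -5 + (16227 - 1*116) = -5 + (16227 - 116) = -5 + 16111 = 16106)
(K(-221) + 39247)*(-42304 + M) = (-9 + 39247)*(-42304 + 16106) = 39238*(-26198) = -1027957124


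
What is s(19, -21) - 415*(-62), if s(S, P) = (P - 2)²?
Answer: 26259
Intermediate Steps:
s(S, P) = (-2 + P)²
s(19, -21) - 415*(-62) = (-2 - 21)² - 415*(-62) = (-23)² + 25730 = 529 + 25730 = 26259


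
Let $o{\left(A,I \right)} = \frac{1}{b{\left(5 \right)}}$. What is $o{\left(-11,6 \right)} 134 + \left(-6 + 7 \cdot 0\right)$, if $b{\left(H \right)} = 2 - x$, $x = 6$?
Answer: $- \frac{79}{2} \approx -39.5$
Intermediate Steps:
$b{\left(H \right)} = -4$ ($b{\left(H \right)} = 2 - 6 = -4$)
$o{\left(A,I \right)} = - \frac{1}{4}$ ($o{\left(A,I \right)} = \frac{1}{-4} = - \frac{1}{4}$)
$o{\left(-11,6 \right)} 134 + \left(-6 + 7 \cdot 0\right) = \left(- \frac{1}{4}\right) 134 + \left(-6 + 7 \cdot 0\right) = - \frac{67}{2} + \left(-6 + 0\right) = - \frac{67}{2} - 6 = - \frac{79}{2}$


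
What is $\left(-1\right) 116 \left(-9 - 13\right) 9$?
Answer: $22968$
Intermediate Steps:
$\left(-1\right) 116 \left(-9 - 13\right) 9 = - 116 \left(\left(-22\right) 9\right) = \left(-116\right) \left(-198\right) = 22968$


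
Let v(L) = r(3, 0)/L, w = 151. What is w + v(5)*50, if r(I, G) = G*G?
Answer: 151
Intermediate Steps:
r(I, G) = G²
v(L) = 0 (v(L) = 0²/L = 0/L = 0)
w + v(5)*50 = 151 + 0*50 = 151 + 0 = 151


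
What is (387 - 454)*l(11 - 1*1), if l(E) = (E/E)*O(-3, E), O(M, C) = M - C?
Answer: 871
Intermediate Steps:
l(E) = -3 - E (l(E) = (E/E)*(-3 - E) = 1*(-3 - E) = -3 - E)
(387 - 454)*l(11 - 1*1) = (387 - 454)*(-3 - (11 - 1*1)) = -67*(-3 - (11 - 1)) = -67*(-3 - 1*10) = -67*(-3 - 10) = -67*(-13) = 871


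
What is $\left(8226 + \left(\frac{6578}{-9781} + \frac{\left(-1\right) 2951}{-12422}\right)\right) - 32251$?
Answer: $- \frac{2919080305735}{121499582} \approx -24025.0$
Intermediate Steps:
$\left(8226 + \left(\frac{6578}{-9781} + \frac{\left(-1\right) 2951}{-12422}\right)\right) - 32251 = \left(8226 + \left(6578 \left(- \frac{1}{9781}\right) - - \frac{2951}{12422}\right)\right) - 32251 = \left(8226 + \left(- \frac{6578}{9781} + \frac{2951}{12422}\right)\right) - 32251 = \left(8226 - \frac{52848185}{121499582}\right) - 32251 = \frac{999402713347}{121499582} - 32251 = - \frac{2919080305735}{121499582}$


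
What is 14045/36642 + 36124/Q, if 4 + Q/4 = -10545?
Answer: -16613927/35139678 ≈ -0.47280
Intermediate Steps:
Q = -42196 (Q = -16 + 4*(-10545) = -16 - 42180 = -42196)
14045/36642 + 36124/Q = 14045/36642 + 36124/(-42196) = 14045*(1/36642) + 36124*(-1/42196) = 14045/36642 - 821/959 = -16613927/35139678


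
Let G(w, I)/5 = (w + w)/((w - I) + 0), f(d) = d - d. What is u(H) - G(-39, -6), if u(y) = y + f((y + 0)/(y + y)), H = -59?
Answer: -779/11 ≈ -70.818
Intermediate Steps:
f(d) = 0
u(y) = y (u(y) = y + 0 = y)
G(w, I) = 10*w/(w - I) (G(w, I) = 5*((w + w)/((w - I) + 0)) = 5*((2*w)/(w - I)) = 5*(2*w/(w - I)) = 10*w/(w - I))
u(H) - G(-39, -6) = -59 - 10*(-39)/(-39 - 1*(-6)) = -59 - 10*(-39)/(-39 + 6) = -59 - 10*(-39)/(-33) = -59 - 10*(-39)*(-1)/33 = -59 - 1*130/11 = -59 - 130/11 = -779/11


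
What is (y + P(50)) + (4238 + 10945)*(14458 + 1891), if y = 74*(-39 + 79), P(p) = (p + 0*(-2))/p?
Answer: 248229828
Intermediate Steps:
P(p) = 1 (P(p) = (p + 0)/p = p/p = 1)
y = 2960 (y = 74*40 = 2960)
(y + P(50)) + (4238 + 10945)*(14458 + 1891) = (2960 + 1) + (4238 + 10945)*(14458 + 1891) = 2961 + 15183*16349 = 2961 + 248226867 = 248229828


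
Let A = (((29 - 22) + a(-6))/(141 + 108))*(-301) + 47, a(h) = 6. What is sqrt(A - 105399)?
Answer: I*sqrt(6532903689)/249 ≈ 324.6*I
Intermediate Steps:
A = 7790/249 (A = (((29 - 22) + 6)/(141 + 108))*(-301) + 47 = ((7 + 6)/249)*(-301) + 47 = (13*(1/249))*(-301) + 47 = (13/249)*(-301) + 47 = -3913/249 + 47 = 7790/249 ≈ 31.285)
sqrt(A - 105399) = sqrt(7790/249 - 105399) = sqrt(-26236561/249) = I*sqrt(6532903689)/249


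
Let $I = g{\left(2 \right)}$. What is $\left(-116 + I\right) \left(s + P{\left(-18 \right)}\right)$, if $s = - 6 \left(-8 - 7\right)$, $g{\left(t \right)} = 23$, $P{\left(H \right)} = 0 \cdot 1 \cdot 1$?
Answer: $-8370$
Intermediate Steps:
$P{\left(H \right)} = 0$ ($P{\left(H \right)} = 0 \cdot 1 = 0$)
$I = 23$
$s = 90$ ($s = \left(-6\right) \left(-15\right) = 90$)
$\left(-116 + I\right) \left(s + P{\left(-18 \right)}\right) = \left(-116 + 23\right) \left(90 + 0\right) = \left(-93\right) 90 = -8370$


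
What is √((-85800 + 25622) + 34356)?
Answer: I*√25822 ≈ 160.69*I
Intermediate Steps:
√((-85800 + 25622) + 34356) = √(-60178 + 34356) = √(-25822) = I*√25822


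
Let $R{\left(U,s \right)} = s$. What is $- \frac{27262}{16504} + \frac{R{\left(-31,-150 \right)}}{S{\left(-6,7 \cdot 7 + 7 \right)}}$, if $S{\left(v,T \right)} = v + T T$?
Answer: $- \frac{4390283}{2582876} \approx -1.6998$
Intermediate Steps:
$S{\left(v,T \right)} = v + T^{2}$
$- \frac{27262}{16504} + \frac{R{\left(-31,-150 \right)}}{S{\left(-6,7 \cdot 7 + 7 \right)}} = - \frac{27262}{16504} - \frac{150}{-6 + \left(7 \cdot 7 + 7\right)^{2}} = \left(-27262\right) \frac{1}{16504} - \frac{150}{-6 + \left(49 + 7\right)^{2}} = - \frac{13631}{8252} - \frac{150}{-6 + 56^{2}} = - \frac{13631}{8252} - \frac{150}{-6 + 3136} = - \frac{13631}{8252} - \frac{150}{3130} = - \frac{13631}{8252} - \frac{15}{313} = - \frac{4390283}{2582876}$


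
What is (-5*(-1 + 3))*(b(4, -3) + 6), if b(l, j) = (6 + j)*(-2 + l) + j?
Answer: -90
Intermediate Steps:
b(l, j) = j + (-2 + l)*(6 + j) (b(l, j) = (-2 + l)*(6 + j) + j = j + (-2 + l)*(6 + j))
(-5*(-1 + 3))*(b(4, -3) + 6) = (-5*(-1 + 3))*((-12 - 1*(-3) + 6*4 - 3*4) + 6) = (-5*2)*((-12 + 3 + 24 - 12) + 6) = -10*(3 + 6) = -10*9 = -90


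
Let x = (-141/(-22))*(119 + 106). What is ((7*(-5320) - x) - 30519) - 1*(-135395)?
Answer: 1456267/22 ≈ 66194.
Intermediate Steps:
x = 31725/22 (x = -141*(-1/22)*225 = (141/22)*225 = 31725/22 ≈ 1442.0)
((7*(-5320) - x) - 30519) - 1*(-135395) = ((7*(-5320) - 1*31725/22) - 30519) - 1*(-135395) = ((-37240 - 31725/22) - 30519) + 135395 = (-851005/22 - 30519) + 135395 = -1522423/22 + 135395 = 1456267/22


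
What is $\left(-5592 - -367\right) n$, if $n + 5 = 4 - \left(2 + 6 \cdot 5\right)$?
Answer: $172425$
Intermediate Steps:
$n = -33$ ($n = -5 + \left(4 - \left(2 + 6 \cdot 5\right)\right) = -5 + \left(4 - \left(2 + 30\right)\right) = -5 + \left(4 - 32\right) = -5 - 28 = -33$)
$\left(-5592 - -367\right) n = \left(-5592 - -367\right) \left(-33\right) = \left(-5592 + 367\right) \left(-33\right) = \left(-5225\right) \left(-33\right) = 172425$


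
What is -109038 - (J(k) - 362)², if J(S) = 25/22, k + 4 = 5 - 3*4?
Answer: -115802113/484 ≈ -2.3926e+5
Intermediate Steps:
k = -11 (k = -4 + (5 - 3*4) = -4 + (5 - 12) = -4 - 7 = -11)
J(S) = 25/22 (J(S) = 25*(1/22) = 25/22)
-109038 - (J(k) - 362)² = -109038 - (25/22 - 362)² = -109038 - (-7939/22)² = -109038 - 1*63027721/484 = -109038 - 63027721/484 = -115802113/484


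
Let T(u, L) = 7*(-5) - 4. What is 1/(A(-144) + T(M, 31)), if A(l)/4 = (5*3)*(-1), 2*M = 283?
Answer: -1/99 ≈ -0.010101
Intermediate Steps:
M = 283/2 (M = (½)*283 = 283/2 ≈ 141.50)
T(u, L) = -39 (T(u, L) = -35 - 4 = -39)
A(l) = -60 (A(l) = 4*((5*3)*(-1)) = 4*(15*(-1)) = 4*(-15) = -60)
1/(A(-144) + T(M, 31)) = 1/(-60 - 39) = 1/(-99) = -1/99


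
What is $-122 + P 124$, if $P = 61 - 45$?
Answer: $1862$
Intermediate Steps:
$P = 16$
$-122 + P 124 = -122 + 16 \cdot 124 = -122 + 1984 = 1862$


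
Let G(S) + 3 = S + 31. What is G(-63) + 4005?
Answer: 3970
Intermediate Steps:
G(S) = 28 + S (G(S) = -3 + (S + 31) = -3 + (31 + S) = 28 + S)
G(-63) + 4005 = (28 - 63) + 4005 = -35 + 4005 = 3970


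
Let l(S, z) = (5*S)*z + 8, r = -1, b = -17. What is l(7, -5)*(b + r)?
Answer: 3006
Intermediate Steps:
l(S, z) = 8 + 5*S*z (l(S, z) = 5*S*z + 8 = 8 + 5*S*z)
l(7, -5)*(b + r) = (8 + 5*7*(-5))*(-17 - 1) = (8 - 175)*(-18) = -167*(-18) = 3006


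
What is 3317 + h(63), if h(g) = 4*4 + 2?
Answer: 3335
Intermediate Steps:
h(g) = 18 (h(g) = 16 + 2 = 18)
3317 + h(63) = 3317 + 18 = 3335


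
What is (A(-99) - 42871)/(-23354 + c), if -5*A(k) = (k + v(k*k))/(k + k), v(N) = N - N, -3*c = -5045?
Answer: 1286133/650170 ≈ 1.9781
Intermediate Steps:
c = 5045/3 (c = -⅓*(-5045) = 5045/3 ≈ 1681.7)
v(N) = 0
A(k) = -⅒ (A(k) = -(k + 0)/(5*(k + k)) = -k/(5*(2*k)) = -k*1/(2*k)/5 = -⅕*½ = -⅒)
(A(-99) - 42871)/(-23354 + c) = (-⅒ - 42871)/(-23354 + 5045/3) = -428711/(10*(-65017/3)) = -428711/10*(-3/65017) = 1286133/650170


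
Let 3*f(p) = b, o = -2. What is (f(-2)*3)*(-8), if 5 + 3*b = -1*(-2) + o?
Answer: 40/3 ≈ 13.333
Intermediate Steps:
b = -5/3 (b = -5/3 + (-1*(-2) - 2)/3 = -5/3 + (2 - 2)/3 = -5/3 + (⅓)*0 = -5/3 + 0 = -5/3 ≈ -1.6667)
f(p) = -5/9 (f(p) = (⅓)*(-5/3) = -5/9)
(f(-2)*3)*(-8) = -5/9*3*(-8) = -5/3*(-8) = 40/3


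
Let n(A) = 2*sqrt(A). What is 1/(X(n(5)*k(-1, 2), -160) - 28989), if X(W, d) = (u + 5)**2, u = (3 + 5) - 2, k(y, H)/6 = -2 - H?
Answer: -1/28868 ≈ -3.4640e-5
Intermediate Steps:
k(y, H) = -12 - 6*H (k(y, H) = 6*(-2 - H) = -12 - 6*H)
u = 6 (u = 8 - 2 = 6)
X(W, d) = 121 (X(W, d) = (6 + 5)**2 = 11**2 = 121)
1/(X(n(5)*k(-1, 2), -160) - 28989) = 1/(121 - 28989) = 1/(-28868) = -1/28868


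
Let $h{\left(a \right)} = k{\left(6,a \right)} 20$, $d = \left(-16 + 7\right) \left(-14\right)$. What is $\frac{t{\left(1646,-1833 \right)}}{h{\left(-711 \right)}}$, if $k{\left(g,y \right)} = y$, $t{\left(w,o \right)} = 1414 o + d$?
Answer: $\frac{215978}{1185} \approx 182.26$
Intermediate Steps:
$d = 126$ ($d = \left(-9\right) \left(-14\right) = 126$)
$t{\left(w,o \right)} = 126 + 1414 o$ ($t{\left(w,o \right)} = 1414 o + 126 = 126 + 1414 o$)
$h{\left(a \right)} = 20 a$ ($h{\left(a \right)} = a 20 = 20 a$)
$\frac{t{\left(1646,-1833 \right)}}{h{\left(-711 \right)}} = \frac{126 + 1414 \left(-1833\right)}{20 \left(-711\right)} = \frac{126 - 2591862}{-14220} = \left(-2591736\right) \left(- \frac{1}{14220}\right) = \frac{215978}{1185}$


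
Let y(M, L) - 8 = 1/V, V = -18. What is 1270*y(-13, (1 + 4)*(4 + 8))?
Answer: 90805/9 ≈ 10089.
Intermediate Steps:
y(M, L) = 143/18 (y(M, L) = 8 + 1/(-18) = 8 - 1/18 = 143/18)
1270*y(-13, (1 + 4)*(4 + 8)) = 1270*(143/18) = 90805/9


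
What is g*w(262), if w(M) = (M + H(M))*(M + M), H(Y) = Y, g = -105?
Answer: -28830480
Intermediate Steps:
w(M) = 4*M² (w(M) = (M + M)*(M + M) = (2*M)*(2*M) = 4*M²)
g*w(262) = -420*262² = -420*68644 = -105*274576 = -28830480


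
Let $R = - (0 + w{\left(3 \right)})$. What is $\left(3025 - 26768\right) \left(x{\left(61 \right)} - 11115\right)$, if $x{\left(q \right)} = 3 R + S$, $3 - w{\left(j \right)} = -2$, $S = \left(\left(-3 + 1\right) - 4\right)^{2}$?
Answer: $263404842$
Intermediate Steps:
$S = 36$ ($S = \left(-2 - 4\right)^{2} = \left(-6\right)^{2} = 36$)
$w{\left(j \right)} = 5$ ($w{\left(j \right)} = 3 - -2 = 3 + 2 = 5$)
$R = -5$ ($R = - (0 + 5) = \left(-1\right) 5 = -5$)
$x{\left(q \right)} = 21$ ($x{\left(q \right)} = 3 \left(-5\right) + 36 = -15 + 36 = 21$)
$\left(3025 - 26768\right) \left(x{\left(61 \right)} - 11115\right) = \left(3025 - 26768\right) \left(21 - 11115\right) = \left(-23743\right) \left(-11094\right) = 263404842$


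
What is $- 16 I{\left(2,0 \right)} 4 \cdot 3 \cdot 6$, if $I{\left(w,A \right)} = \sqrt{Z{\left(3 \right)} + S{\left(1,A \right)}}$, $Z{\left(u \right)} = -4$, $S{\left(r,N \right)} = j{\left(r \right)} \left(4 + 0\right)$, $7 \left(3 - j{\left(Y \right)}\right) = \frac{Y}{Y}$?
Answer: $- \frac{2304 \sqrt{91}}{7} \approx -3139.8$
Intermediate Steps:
$j{\left(Y \right)} = \frac{20}{7}$ ($j{\left(Y \right)} = 3 - \frac{Y \frac{1}{Y}}{7} = 3 - \frac{1}{7} = \frac{20}{7}$)
$S{\left(r,N \right)} = \frac{80}{7}$ ($S{\left(r,N \right)} = \frac{20 \left(4 + 0\right)}{7} = \frac{20}{7} \cdot 4 = \frac{80}{7}$)
$I{\left(w,A \right)} = \frac{2 \sqrt{91}}{7}$ ($I{\left(w,A \right)} = \sqrt{-4 + \frac{80}{7}} = \sqrt{\frac{52}{7}} = \frac{2 \sqrt{91}}{7}$)
$- 16 I{\left(2,0 \right)} 4 \cdot 3 \cdot 6 = - 16 \frac{2 \sqrt{91}}{7} \cdot 4 \cdot 3 \cdot 6 = - \frac{32 \sqrt{91}}{7} \cdot 12 \cdot 6 = - \frac{32 \sqrt{91}}{7} \cdot 72 = - \frac{2304 \sqrt{91}}{7}$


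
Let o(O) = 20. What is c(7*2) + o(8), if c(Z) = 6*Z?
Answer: 104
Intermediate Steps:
c(7*2) + o(8) = 6*(7*2) + 20 = 6*14 + 20 = 84 + 20 = 104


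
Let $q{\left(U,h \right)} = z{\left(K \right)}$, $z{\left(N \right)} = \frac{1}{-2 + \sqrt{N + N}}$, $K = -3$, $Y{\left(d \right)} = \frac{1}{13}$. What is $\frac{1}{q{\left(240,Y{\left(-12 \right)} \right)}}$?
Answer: $-2 + i \sqrt{6} \approx -2.0 + 2.4495 i$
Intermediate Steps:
$Y{\left(d \right)} = \frac{1}{13}$
$z{\left(N \right)} = \frac{1}{-2 + \sqrt{2} \sqrt{N}}$ ($z{\left(N \right)} = \frac{1}{-2 + \sqrt{2 N}} = \frac{1}{-2 + \sqrt{2} \sqrt{N}}$)
$q{\left(U,h \right)} = \frac{1}{-2 + i \sqrt{6}}$ ($q{\left(U,h \right)} = \frac{1}{-2 + \sqrt{2} \sqrt{-3}} = \frac{1}{-2 + \sqrt{2} i \sqrt{3}} = \frac{1}{-2 + i \sqrt{6}}$)
$\frac{1}{q{\left(240,Y{\left(-12 \right)} \right)}} = \frac{1}{- \frac{1}{5} - \frac{i \sqrt{6}}{10}}$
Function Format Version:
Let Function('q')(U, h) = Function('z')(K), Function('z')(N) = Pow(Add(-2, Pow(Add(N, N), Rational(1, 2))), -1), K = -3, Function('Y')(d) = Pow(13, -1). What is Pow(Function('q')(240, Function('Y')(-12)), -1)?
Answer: Add(-2, Mul(I, Pow(6, Rational(1, 2)))) ≈ Add(-2.0000, Mul(2.4495, I))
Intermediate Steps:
Function('Y')(d) = Rational(1, 13)
Function('z')(N) = Pow(Add(-2, Mul(Pow(2, Rational(1, 2)), Pow(N, Rational(1, 2)))), -1) (Function('z')(N) = Pow(Add(-2, Pow(Mul(2, N), Rational(1, 2))), -1) = Pow(Add(-2, Mul(Pow(2, Rational(1, 2)), Pow(N, Rational(1, 2)))), -1))
Function('q')(U, h) = Pow(Add(-2, Mul(I, Pow(6, Rational(1, 2)))), -1) (Function('q')(U, h) = Pow(Add(-2, Mul(Pow(2, Rational(1, 2)), Pow(-3, Rational(1, 2)))), -1) = Pow(Add(-2, Mul(Pow(2, Rational(1, 2)), Mul(I, Pow(3, Rational(1, 2))))), -1) = Pow(Add(-2, Mul(I, Pow(6, Rational(1, 2)))), -1))
Pow(Function('q')(240, Function('Y')(-12)), -1) = Pow(Add(Rational(-1, 5), Mul(Rational(-1, 10), I, Pow(6, Rational(1, 2)))), -1)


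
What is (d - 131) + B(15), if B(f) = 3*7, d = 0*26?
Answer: -110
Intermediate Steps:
d = 0
B(f) = 21
(d - 131) + B(15) = (0 - 131) + 21 = -131 + 21 = -110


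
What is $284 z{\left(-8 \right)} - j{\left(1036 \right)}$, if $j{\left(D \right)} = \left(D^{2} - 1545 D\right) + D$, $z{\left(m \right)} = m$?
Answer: $524016$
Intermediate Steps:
$j{\left(D \right)} = D^{2} - 1544 D$
$284 z{\left(-8 \right)} - j{\left(1036 \right)} = 284 \left(-8\right) - 1036 \left(-1544 + 1036\right) = -2272 - 1036 \left(-508\right) = -2272 - -526288 = -2272 + 526288 = 524016$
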